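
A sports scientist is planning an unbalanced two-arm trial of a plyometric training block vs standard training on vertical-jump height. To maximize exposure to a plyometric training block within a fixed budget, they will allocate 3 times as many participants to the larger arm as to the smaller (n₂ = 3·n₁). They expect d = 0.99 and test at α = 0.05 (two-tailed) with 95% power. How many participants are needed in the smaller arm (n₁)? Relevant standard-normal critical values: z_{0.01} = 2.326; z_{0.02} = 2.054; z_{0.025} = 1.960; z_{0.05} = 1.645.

n₁ = 18

With allocation ratio k = n₂/n₁ = 3, Var(x̄₁−x̄₂) = σ²(1/n₁ + 1/(k·n₁)) = σ²·(k+1)/(k·n₁).
So n₁ = (1 + 1/k)·((z_{α/2} + z_β)/d)² = 1.333 × (3.605/0.99)².
n₁ = 1.333 × 13.26 = 17.7.
Round up: n₁ = 18, giving n₂ = 3 × 18 = 54.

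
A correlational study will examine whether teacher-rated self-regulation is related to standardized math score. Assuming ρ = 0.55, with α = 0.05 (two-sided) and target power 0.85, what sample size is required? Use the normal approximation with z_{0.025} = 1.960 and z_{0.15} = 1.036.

n = 27

Fisher's z: C = ½·ln((1+r)/(1−r)) = ½·ln(3.4444) = 0.6184.
n = ((z_{α/2} + z_β)/C)² + 3.
(1.960 + 1.036) / 0.6184 = 2.996 / 0.6184 = 4.845.
n = 4.845² + 3 = 23.47 + 3 = 26.5.
Round up.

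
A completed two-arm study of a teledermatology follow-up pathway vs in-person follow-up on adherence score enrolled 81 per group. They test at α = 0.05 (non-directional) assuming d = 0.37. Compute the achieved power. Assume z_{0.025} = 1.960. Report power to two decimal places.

power ≈ 0.65

For two equal groups, power = Φ(d·√(n/2) − z_{α/2}).
d·√(n/2) = 0.37 × √(81/2) = 0.37 × 6.364 = 2.355.
z_β = 2.355 − 1.960 = 0.395.
Power = Φ(0.395) = 0.653.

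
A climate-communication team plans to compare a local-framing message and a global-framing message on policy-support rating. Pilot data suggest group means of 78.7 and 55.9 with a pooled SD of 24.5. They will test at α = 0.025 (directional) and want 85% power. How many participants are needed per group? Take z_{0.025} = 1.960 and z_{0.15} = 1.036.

n = 21 per group

Cohen's d = |M₁ − M₂| / SD_pooled = |78.7 − 55.9| / 24.5 = 22.8 / 24.5 = 0.931.
For two independent groups with equal n: n = 2·((z_{α} + z_β) / d)².
z_{α} + z_β = 1.960 + 1.036 = 2.996.
n = 2 × (2.996 / 0.931)² = 2 × 3.218² = 2 × 10.36 = 20.7.
Round up to the next whole participant.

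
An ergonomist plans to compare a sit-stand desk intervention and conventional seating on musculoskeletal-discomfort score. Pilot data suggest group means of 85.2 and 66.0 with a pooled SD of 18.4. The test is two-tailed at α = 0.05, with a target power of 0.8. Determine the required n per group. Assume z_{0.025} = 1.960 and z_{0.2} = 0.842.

Cohen's d = |M₁ − M₂| / SD_pooled = |85.2 − 66.0| / 18.4 = 19.2 / 18.4 = 1.043.
For two independent groups with equal n: n = 2·((z_{α/2} + z_β) / d)².
z_{α/2} + z_β = 1.960 + 0.842 = 2.802.
n = 2 × (2.802 / 1.043)² = 2 × 2.686² = 2 × 7.22 = 14.4.
Round up to the next whole participant.

n = 15 per group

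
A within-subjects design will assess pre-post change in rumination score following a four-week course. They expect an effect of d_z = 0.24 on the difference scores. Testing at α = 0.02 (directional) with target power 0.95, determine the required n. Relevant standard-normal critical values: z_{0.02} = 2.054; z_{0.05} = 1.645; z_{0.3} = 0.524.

For a paired (one-sample on differences) test: n = ((z_{α} + z_β) / d)².
z_{α} + z_β = 2.054 + 1.645 = 3.699.
n = (3.699 / 0.24)² = 15.412² = 237.55.
Round up.

n = 238 pairs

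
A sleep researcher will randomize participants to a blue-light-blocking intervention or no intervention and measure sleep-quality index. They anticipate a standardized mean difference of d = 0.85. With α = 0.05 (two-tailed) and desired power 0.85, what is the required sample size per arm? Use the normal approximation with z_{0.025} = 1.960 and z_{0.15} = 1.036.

For two independent groups with equal n: n = 2·((z_{α/2} + z_β) / d)².
z_{α/2} + z_β = 1.960 + 1.036 = 2.996.
n = 2 × (2.996 / 0.85)² = 2 × 3.525² = 2 × 12.42 = 24.8.
Round up to the next whole participant.

n = 25 per group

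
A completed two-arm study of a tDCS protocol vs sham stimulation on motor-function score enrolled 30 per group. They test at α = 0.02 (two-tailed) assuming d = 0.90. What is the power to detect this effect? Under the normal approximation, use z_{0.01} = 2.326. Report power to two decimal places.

power ≈ 0.88

For two equal groups, power = Φ(d·√(n/2) − z_{α/2}).
d·√(n/2) = 0.90 × √(30/2) = 0.90 × 3.873 = 3.486.
z_β = 3.486 − 2.326 = 1.160.
Power = Φ(1.160) = 0.877.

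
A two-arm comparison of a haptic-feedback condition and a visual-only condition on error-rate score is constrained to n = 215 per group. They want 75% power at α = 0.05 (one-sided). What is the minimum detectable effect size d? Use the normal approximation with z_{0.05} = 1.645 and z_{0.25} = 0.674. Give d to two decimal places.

d_min ≈ 0.22

For two independent groups of n = 215 each: d_min = (z_{α} + z_β)·√(2/n).
z-sum = 1.645 + 0.674 = 2.319.
d_min = 2.319 × √(2/215) = 2.319 × 0.0964 = 0.224.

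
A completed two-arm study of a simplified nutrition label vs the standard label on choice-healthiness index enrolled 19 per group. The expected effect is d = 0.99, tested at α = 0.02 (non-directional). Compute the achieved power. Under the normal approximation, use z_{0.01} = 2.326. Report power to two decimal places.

power ≈ 0.77

For two equal groups, power = Φ(d·√(n/2) − z_{α/2}).
d·√(n/2) = 0.99 × √(19/2) = 0.99 × 3.082 = 3.051.
z_β = 3.051 − 2.326 = 0.725.
Power = Φ(0.725) = 0.766.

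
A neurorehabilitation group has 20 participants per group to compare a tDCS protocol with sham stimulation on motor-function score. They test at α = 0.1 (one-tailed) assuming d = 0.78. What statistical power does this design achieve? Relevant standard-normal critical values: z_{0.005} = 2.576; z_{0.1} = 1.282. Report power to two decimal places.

For two equal groups, power = Φ(d·√(n/2) − z_{α}).
d·√(n/2) = 0.78 × √(20/2) = 0.78 × 3.162 = 2.467.
z_β = 2.467 − 1.282 = 1.185.
Power = Φ(1.185) = 0.882.

power ≈ 0.88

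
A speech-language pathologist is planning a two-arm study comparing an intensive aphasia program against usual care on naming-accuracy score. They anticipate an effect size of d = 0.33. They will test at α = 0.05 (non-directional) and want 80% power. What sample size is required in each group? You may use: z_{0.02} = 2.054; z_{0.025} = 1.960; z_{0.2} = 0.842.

n = 145 per group

For two independent groups with equal n: n = 2·((z_{α/2} + z_β) / d)².
z_{α/2} + z_β = 1.960 + 0.842 = 2.802.
n = 2 × (2.802 / 0.33)² = 2 × 8.491² = 2 × 72.10 = 144.2.
Round up to the next whole participant.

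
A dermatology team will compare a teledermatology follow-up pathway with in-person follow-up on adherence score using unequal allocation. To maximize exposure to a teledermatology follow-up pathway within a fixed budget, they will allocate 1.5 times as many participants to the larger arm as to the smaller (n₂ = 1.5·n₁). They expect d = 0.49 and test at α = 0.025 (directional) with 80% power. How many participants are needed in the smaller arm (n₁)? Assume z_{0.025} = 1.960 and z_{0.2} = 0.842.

With allocation ratio k = n₂/n₁ = 1.5, Var(x̄₁−x̄₂) = σ²(1/n₁ + 1/(k·n₁)) = σ²·(k+1)/(k·n₁).
So n₁ = (1 + 1/k)·((z_{α} + z_β)/d)² = 1.667 × (2.802/0.49)².
n₁ = 1.667 × 32.70 = 54.5.
Round up: n₁ = 55, giving n₂ = ⌈1.5 × 55⌉ = ⌈82.5⌉ = 83.

n₁ = 55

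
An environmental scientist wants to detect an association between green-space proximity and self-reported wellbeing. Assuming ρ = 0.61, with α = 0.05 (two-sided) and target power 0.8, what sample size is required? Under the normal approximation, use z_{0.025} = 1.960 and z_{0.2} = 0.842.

n = 19

Fisher's z: C = ½·ln((1+r)/(1−r)) = ½·ln(4.1282) = 0.7089.
n = ((z_{α/2} + z_β)/C)² + 3.
(1.960 + 0.842) / 0.7089 = 2.802 / 0.7089 = 3.953.
n = 3.953² + 3 = 15.62 + 3 = 18.6.
Round up.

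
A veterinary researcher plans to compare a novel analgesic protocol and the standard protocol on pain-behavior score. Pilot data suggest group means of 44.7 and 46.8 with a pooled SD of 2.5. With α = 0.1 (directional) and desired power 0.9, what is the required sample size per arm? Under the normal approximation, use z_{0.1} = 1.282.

n = 19 per group

Cohen's d = |M₁ − M₂| / SD_pooled = |44.7 − 46.8| / 2.5 = 2.1 / 2.5 = 0.840.
For two independent groups with equal n: n = 2·((z_{α} + z_β) / d)².
z_{α} + z_β = 1.282 + 1.282 = 2.564.
n = 2 × (2.564 / 0.840)² = 2 × 3.052² = 2 × 9.32 = 18.6.
Round up to the next whole participant.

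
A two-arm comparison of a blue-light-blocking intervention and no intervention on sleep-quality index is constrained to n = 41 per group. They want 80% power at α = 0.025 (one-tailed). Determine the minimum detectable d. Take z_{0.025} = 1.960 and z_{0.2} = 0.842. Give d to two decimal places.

d_min ≈ 0.62

For two independent groups of n = 41 each: d_min = (z_{α} + z_β)·√(2/n).
z-sum = 1.960 + 0.842 = 2.802.
d_min = 2.802 × √(2/41) = 2.802 × 0.2209 = 0.619.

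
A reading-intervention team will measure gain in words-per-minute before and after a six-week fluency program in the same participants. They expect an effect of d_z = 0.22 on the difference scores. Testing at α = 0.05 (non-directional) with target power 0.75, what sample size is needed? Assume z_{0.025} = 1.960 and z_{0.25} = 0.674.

For a paired (one-sample on differences) test: n = ((z_{α/2} + z_β) / d)².
z_{α/2} + z_β = 1.960 + 0.674 = 2.634.
n = (2.634 / 0.22)² = 11.973² = 143.35.
Round up.

n = 144 pairs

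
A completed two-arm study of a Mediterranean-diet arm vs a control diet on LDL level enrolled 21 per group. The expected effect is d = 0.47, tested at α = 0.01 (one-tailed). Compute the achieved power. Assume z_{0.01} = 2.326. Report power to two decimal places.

For two equal groups, power = Φ(d·√(n/2) − z_{α}).
d·√(n/2) = 0.47 × √(21/2) = 0.47 × 3.240 = 1.523.
z_β = 1.523 − 2.326 = -0.803.
Power = Φ(-0.803) = 0.211.

power ≈ 0.21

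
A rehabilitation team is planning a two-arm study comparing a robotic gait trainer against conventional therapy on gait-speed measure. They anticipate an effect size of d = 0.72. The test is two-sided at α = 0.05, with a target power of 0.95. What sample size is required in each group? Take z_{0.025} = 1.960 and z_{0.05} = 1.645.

For two independent groups with equal n: n = 2·((z_{α/2} + z_β) / d)².
z_{α/2} + z_β = 1.960 + 1.645 = 3.605.
n = 2 × (3.605 / 0.72)² = 2 × 5.007² = 2 × 25.07 = 50.1.
Round up to the next whole participant.

n = 51 per group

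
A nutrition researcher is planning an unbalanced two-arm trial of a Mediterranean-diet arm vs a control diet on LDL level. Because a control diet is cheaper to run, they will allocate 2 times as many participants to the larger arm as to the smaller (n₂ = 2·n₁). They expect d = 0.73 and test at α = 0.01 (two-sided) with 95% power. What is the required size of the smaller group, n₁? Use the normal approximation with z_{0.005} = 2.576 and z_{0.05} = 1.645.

With allocation ratio k = n₂/n₁ = 2, Var(x̄₁−x̄₂) = σ²(1/n₁ + 1/(k·n₁)) = σ²·(k+1)/(k·n₁).
So n₁ = (1 + 1/k)·((z_{α/2} + z_β)/d)² = 1.500 × (4.221/0.73)².
n₁ = 1.500 × 33.43 = 50.2.
Round up: n₁ = 51, giving n₂ = 2 × 51 = 102.

n₁ = 51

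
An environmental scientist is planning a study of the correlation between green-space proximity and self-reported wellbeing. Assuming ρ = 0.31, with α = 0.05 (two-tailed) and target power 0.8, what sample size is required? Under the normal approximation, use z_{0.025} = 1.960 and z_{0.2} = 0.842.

n = 80

Fisher's z: C = ½·ln((1+r)/(1−r)) = ½·ln(1.8986) = 0.3205.
n = ((z_{α/2} + z_β)/C)² + 3.
(1.960 + 0.842) / 0.3205 = 2.802 / 0.3205 = 8.743.
n = 8.743² + 3 = 76.43 + 3 = 79.4.
Round up.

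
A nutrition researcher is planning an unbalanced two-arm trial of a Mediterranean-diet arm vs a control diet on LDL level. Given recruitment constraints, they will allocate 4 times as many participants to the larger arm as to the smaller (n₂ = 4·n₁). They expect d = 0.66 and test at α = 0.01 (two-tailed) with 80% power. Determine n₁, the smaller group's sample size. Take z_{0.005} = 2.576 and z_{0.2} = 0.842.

With allocation ratio k = n₂/n₁ = 4, Var(x̄₁−x̄₂) = σ²(1/n₁ + 1/(k·n₁)) = σ²·(k+1)/(k·n₁).
So n₁ = (1 + 1/k)·((z_{α/2} + z_β)/d)² = 1.250 × (3.418/0.66)².
n₁ = 1.250 × 26.82 = 33.5.
Round up: n₁ = 34, giving n₂ = 4 × 34 = 136.

n₁ = 34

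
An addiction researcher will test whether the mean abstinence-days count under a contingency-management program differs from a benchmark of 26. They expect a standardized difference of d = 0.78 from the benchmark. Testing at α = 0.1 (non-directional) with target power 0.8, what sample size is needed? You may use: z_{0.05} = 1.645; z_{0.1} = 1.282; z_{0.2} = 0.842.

For a one-sample test: n = ((z_{α/2} + z_β) / d)².
z_{α/2} + z_β = 1.645 + 0.842 = 2.487.
n = (2.487 / 0.78)² = 3.188² = 10.17.
Round up.

n = 11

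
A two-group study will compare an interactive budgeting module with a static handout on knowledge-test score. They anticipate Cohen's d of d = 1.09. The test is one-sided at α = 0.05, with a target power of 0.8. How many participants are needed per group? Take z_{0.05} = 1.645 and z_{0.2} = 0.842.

n = 11 per group

For two independent groups with equal n: n = 2·((z_{α} + z_β) / d)².
z_{α} + z_β = 1.645 + 0.842 = 2.487.
n = 2 × (2.487 / 1.09)² = 2 × 2.282² = 2 × 5.21 = 10.4.
Round up to the next whole participant.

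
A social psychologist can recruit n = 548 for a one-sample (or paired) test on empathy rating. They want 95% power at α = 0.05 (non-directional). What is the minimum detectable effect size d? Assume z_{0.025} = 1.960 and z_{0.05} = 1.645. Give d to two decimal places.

For a single sample (or paired design) of n = 548: d_min = (z_{α/2} + z_β)/√n.
z-sum = 1.960 + 1.645 = 3.605.
d_min = 3.605 / √548 = 3.605 / 23.409 = 0.154.

d_min ≈ 0.15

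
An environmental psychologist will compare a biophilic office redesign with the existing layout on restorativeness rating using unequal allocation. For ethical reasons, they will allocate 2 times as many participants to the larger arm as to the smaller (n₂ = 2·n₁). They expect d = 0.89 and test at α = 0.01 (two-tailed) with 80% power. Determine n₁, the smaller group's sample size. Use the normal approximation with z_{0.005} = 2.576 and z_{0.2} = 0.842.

With allocation ratio k = n₂/n₁ = 2, Var(x̄₁−x̄₂) = σ²(1/n₁ + 1/(k·n₁)) = σ²·(k+1)/(k·n₁).
So n₁ = (1 + 1/k)·((z_{α/2} + z_β)/d)² = 1.500 × (3.418/0.89)².
n₁ = 1.500 × 14.75 = 22.1.
Round up: n₁ = 23, giving n₂ = 2 × 23 = 46.

n₁ = 23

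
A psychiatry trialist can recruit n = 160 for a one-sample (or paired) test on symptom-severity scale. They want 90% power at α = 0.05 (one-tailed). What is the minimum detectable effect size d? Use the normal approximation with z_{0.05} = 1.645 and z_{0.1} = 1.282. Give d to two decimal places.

d_min ≈ 0.23

For a single sample (or paired design) of n = 160: d_min = (z_{α} + z_β)/√n.
z-sum = 1.645 + 1.282 = 2.927.
d_min = 2.927 / √160 = 2.927 / 12.649 = 0.231.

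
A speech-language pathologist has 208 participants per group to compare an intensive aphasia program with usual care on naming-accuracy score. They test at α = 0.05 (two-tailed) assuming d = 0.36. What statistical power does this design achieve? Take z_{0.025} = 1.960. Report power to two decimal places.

For two equal groups, power = Φ(d·√(n/2) − z_{α/2}).
d·√(n/2) = 0.36 × √(208/2) = 0.36 × 10.198 = 3.671.
z_β = 3.671 − 1.960 = 1.711.
Power = Φ(1.711) = 0.956.

power ≈ 0.96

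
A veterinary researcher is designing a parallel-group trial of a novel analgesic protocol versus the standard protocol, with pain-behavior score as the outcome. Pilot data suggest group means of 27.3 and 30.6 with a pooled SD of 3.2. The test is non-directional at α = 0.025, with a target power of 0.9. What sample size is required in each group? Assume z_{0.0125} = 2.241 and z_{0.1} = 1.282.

Cohen's d = |M₁ − M₂| / SD_pooled = |27.3 − 30.6| / 3.2 = 3.3 / 3.2 = 1.031.
For two independent groups with equal n: n = 2·((z_{α/2} + z_β) / d)².
z_{α/2} + z_β = 2.241 + 1.282 = 3.523.
n = 2 × (3.523 / 1.031)² = 2 × 3.417² = 2 × 11.68 = 23.4.
Round up to the next whole participant.

n = 24 per group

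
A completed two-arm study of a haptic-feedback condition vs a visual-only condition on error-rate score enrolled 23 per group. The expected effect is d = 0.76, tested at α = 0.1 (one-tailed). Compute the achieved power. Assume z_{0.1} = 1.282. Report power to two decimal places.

power ≈ 0.90

For two equal groups, power = Φ(d·√(n/2) − z_{α}).
d·√(n/2) = 0.76 × √(23/2) = 0.76 × 3.391 = 2.577.
z_β = 2.577 − 1.282 = 1.295.
Power = Φ(1.295) = 0.902.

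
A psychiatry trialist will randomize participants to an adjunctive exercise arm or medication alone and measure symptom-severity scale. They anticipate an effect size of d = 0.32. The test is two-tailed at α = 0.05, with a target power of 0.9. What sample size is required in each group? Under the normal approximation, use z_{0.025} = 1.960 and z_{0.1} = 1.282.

For two independent groups with equal n: n = 2·((z_{α/2} + z_β) / d)².
z_{α/2} + z_β = 1.960 + 1.282 = 3.242.
n = 2 × (3.242 / 0.32)² = 2 × 10.131² = 2 × 102.64 = 205.3.
Round up to the next whole participant.

n = 206 per group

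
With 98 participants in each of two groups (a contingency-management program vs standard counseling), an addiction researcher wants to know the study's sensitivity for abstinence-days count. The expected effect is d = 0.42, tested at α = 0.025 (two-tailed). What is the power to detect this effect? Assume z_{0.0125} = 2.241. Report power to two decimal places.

power ≈ 0.76

For two equal groups, power = Φ(d·√(n/2) − z_{α/2}).
d·√(n/2) = 0.42 × √(98/2) = 0.42 × 7.000 = 2.940.
z_β = 2.940 − 2.241 = 0.699.
Power = Φ(0.699) = 0.758.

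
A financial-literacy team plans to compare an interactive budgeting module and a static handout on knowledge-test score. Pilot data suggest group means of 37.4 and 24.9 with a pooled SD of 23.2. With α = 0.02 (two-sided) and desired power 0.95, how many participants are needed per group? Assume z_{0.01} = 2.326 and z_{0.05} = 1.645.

n = 109 per group

Cohen's d = |M₁ − M₂| / SD_pooled = |37.4 − 24.9| / 23.2 = 12.5 / 23.2 = 0.539.
For two independent groups with equal n: n = 2·((z_{α/2} + z_β) / d)².
z_{α/2} + z_β = 2.326 + 1.645 = 3.971.
n = 2 × (3.971 / 0.539)² = 2 × 7.367² = 2 × 54.28 = 108.6.
Round up to the next whole participant.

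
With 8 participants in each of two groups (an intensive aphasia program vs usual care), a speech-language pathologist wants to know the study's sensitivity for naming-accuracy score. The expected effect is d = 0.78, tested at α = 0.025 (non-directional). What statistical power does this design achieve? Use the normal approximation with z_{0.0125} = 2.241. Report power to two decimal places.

power ≈ 0.25

For two equal groups, power = Φ(d·√(n/2) − z_{α/2}).
d·√(n/2) = 0.78 × √(8/2) = 0.78 × 2.000 = 1.560.
z_β = 1.560 − 2.241 = -0.681.
Power = Φ(-0.681) = 0.248.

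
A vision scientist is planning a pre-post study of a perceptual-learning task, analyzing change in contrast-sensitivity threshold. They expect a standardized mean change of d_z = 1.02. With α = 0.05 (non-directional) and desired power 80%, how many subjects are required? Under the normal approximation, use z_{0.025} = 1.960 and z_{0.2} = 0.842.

n = 8 pairs

For a paired (one-sample on differences) test: n = ((z_{α/2} + z_β) / d)².
z_{α/2} + z_β = 1.960 + 0.842 = 2.802.
n = (2.802 / 1.02)² = 2.747² = 7.55.
Round up.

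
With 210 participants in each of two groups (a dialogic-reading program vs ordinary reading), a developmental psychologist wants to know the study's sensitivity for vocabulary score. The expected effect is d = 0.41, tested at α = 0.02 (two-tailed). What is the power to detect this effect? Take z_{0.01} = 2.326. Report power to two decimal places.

For two equal groups, power = Φ(d·√(n/2) − z_{α/2}).
d·√(n/2) = 0.41 × √(210/2) = 0.41 × 10.247 = 4.201.
z_β = 4.201 − 2.326 = 1.875.
Power = Φ(1.875) = 0.970.

power ≈ 0.97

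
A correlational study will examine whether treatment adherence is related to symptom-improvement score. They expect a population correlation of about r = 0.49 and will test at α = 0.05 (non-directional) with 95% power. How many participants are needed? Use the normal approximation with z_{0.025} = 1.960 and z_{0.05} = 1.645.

Fisher's z: C = ½·ln((1+r)/(1−r)) = ½·ln(2.9216) = 0.5361.
n = ((z_{α/2} + z_β)/C)² + 3.
(1.960 + 1.645) / 0.5361 = 3.605 / 0.5361 = 6.724.
n = 6.724² + 3 = 45.22 + 3 = 48.2.
Round up.

n = 49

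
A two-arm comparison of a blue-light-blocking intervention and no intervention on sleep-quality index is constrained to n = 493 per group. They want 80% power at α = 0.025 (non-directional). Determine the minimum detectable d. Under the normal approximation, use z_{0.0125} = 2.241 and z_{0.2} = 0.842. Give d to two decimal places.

For two independent groups of n = 493 each: d_min = (z_{α/2} + z_β)·√(2/n).
z-sum = 2.241 + 0.842 = 3.083.
d_min = 3.083 × √(2/493) = 3.083 × 0.0637 = 0.196.

d_min ≈ 0.20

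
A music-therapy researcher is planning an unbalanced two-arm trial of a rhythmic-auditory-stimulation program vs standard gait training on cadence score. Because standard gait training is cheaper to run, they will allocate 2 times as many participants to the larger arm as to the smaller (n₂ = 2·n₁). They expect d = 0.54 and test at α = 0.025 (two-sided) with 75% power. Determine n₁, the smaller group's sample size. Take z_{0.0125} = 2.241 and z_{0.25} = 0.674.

With allocation ratio k = n₂/n₁ = 2, Var(x̄₁−x̄₂) = σ²(1/n₁ + 1/(k·n₁)) = σ²·(k+1)/(k·n₁).
So n₁ = (1 + 1/k)·((z_{α/2} + z_β)/d)² = 1.500 × (2.915/0.54)².
n₁ = 1.500 × 29.14 = 43.7.
Round up: n₁ = 44, giving n₂ = 2 × 44 = 88.

n₁ = 44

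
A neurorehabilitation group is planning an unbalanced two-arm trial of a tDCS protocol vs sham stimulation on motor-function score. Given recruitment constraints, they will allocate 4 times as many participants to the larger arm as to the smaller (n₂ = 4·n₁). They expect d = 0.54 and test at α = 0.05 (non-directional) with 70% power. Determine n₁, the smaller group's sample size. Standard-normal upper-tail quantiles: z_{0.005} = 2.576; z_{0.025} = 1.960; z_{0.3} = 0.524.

With allocation ratio k = n₂/n₁ = 4, Var(x̄₁−x̄₂) = σ²(1/n₁ + 1/(k·n₁)) = σ²·(k+1)/(k·n₁).
So n₁ = (1 + 1/k)·((z_{α/2} + z_β)/d)² = 1.250 × (2.484/0.54)².
n₁ = 1.250 × 21.16 = 26.4.
Round up: n₁ = 27, giving n₂ = 4 × 27 = 108.

n₁ = 27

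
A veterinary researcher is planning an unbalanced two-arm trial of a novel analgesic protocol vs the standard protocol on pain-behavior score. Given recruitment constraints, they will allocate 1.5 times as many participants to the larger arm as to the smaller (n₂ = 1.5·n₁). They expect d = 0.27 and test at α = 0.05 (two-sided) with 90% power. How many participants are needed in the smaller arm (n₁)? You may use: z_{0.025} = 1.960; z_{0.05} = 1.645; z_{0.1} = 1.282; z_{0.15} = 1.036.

n₁ = 241

With allocation ratio k = n₂/n₁ = 1.5, Var(x̄₁−x̄₂) = σ²(1/n₁ + 1/(k·n₁)) = σ²·(k+1)/(k·n₁).
So n₁ = (1 + 1/k)·((z_{α/2} + z_β)/d)² = 1.667 × (3.242/0.27)².
n₁ = 1.667 × 144.18 = 240.3.
Round up: n₁ = 241, giving n₂ = ⌈1.5 × 241⌉ = ⌈361.5⌉ = 362.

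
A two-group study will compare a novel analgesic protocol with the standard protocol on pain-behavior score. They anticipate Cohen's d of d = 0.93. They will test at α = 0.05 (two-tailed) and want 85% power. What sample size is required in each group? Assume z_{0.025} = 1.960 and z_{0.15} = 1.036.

For two independent groups with equal n: n = 2·((z_{α/2} + z_β) / d)².
z_{α/2} + z_β = 1.960 + 1.036 = 2.996.
n = 2 × (2.996 / 0.93)² = 2 × 3.222² = 2 × 10.38 = 20.8.
Round up to the next whole participant.

n = 21 per group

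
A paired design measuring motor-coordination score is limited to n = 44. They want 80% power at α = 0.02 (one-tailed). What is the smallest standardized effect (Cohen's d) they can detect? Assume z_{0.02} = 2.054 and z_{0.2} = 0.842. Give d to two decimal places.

For a single sample (or paired design) of n = 44: d_min = (z_{α} + z_β)/√n.
z-sum = 2.054 + 0.842 = 2.896.
d_min = 2.896 / √44 = 2.896 / 6.633 = 0.437.

d_min ≈ 0.44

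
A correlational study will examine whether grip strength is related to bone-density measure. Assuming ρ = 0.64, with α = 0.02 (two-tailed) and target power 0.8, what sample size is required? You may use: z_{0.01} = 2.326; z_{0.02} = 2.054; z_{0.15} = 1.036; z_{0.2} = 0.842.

n = 21

Fisher's z: C = ½·ln((1+r)/(1−r)) = ½·ln(4.5556) = 0.7582.
n = ((z_{α/2} + z_β)/C)² + 3.
(2.326 + 0.842) / 0.7582 = 3.168 / 0.7582 = 4.178.
n = 4.178² + 3 = 17.46 + 3 = 20.5.
Round up.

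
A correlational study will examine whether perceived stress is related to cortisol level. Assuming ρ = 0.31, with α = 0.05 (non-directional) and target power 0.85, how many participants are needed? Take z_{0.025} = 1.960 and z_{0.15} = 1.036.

n = 91

Fisher's z: C = ½·ln((1+r)/(1−r)) = ½·ln(1.8986) = 0.3205.
n = ((z_{α/2} + z_β)/C)² + 3.
(1.960 + 1.036) / 0.3205 = 2.996 / 0.3205 = 9.348.
n = 9.348² + 3 = 87.38 + 3 = 90.4.
Round up.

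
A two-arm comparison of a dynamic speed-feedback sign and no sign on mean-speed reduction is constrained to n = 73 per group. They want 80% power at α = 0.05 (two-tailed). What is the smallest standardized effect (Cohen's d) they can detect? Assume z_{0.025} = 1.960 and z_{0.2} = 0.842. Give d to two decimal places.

For two independent groups of n = 73 each: d_min = (z_{α/2} + z_β)·√(2/n).
z-sum = 1.960 + 0.842 = 2.802.
d_min = 2.802 × √(2/73) = 2.802 × 0.1655 = 0.464.

d_min ≈ 0.46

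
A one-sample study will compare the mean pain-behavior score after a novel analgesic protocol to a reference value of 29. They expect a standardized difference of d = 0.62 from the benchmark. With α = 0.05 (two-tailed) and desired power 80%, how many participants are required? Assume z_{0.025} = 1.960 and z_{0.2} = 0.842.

n = 21

For a one-sample test: n = ((z_{α/2} + z_β) / d)².
z_{α/2} + z_β = 1.960 + 0.842 = 2.802.
n = (2.802 / 0.62)² = 4.519² = 20.42.
Round up.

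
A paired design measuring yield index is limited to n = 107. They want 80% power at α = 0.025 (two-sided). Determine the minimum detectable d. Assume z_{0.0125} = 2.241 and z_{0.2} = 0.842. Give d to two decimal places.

d_min ≈ 0.30

For a single sample (or paired design) of n = 107: d_min = (z_{α/2} + z_β)/√n.
z-sum = 2.241 + 0.842 = 3.083.
d_min = 3.083 / √107 = 3.083 / 10.344 = 0.298.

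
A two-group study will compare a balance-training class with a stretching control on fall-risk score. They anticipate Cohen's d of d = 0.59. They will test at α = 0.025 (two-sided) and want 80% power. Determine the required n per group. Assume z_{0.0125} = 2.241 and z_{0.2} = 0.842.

n = 55 per group

For two independent groups with equal n: n = 2·((z_{α/2} + z_β) / d)².
z_{α/2} + z_β = 2.241 + 0.842 = 3.083.
n = 2 × (3.083 / 0.59)² = 2 × 5.225² = 2 × 27.31 = 54.6.
Round up to the next whole participant.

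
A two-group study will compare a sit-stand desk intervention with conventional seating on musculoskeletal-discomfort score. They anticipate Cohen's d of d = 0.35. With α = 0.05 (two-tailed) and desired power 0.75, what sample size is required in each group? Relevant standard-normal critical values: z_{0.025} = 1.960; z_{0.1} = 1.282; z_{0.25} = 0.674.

n = 114 per group

For two independent groups with equal n: n = 2·((z_{α/2} + z_β) / d)².
z_{α/2} + z_β = 1.960 + 0.674 = 2.634.
n = 2 × (2.634 / 0.35)² = 2 × 7.526² = 2 × 56.64 = 113.3.
Round up to the next whole participant.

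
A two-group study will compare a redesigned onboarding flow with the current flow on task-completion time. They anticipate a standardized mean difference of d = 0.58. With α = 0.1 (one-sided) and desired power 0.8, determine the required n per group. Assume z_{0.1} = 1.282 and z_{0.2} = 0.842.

For two independent groups with equal n: n = 2·((z_{α} + z_β) / d)².
z_{α} + z_β = 1.282 + 0.842 = 2.124.
n = 2 × (2.124 / 0.58)² = 2 × 3.662² = 2 × 13.41 = 26.8.
Round up to the next whole participant.

n = 27 per group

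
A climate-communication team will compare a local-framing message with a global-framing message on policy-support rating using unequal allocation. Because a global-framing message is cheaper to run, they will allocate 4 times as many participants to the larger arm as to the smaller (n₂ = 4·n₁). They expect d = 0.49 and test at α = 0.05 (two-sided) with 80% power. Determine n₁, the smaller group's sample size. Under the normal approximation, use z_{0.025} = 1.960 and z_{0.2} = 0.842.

n₁ = 41

With allocation ratio k = n₂/n₁ = 4, Var(x̄₁−x̄₂) = σ²(1/n₁ + 1/(k·n₁)) = σ²·(k+1)/(k·n₁).
So n₁ = (1 + 1/k)·((z_{α/2} + z_β)/d)² = 1.250 × (2.802/0.49)².
n₁ = 1.250 × 32.70 = 40.9.
Round up: n₁ = 41, giving n₂ = 4 × 41 = 164.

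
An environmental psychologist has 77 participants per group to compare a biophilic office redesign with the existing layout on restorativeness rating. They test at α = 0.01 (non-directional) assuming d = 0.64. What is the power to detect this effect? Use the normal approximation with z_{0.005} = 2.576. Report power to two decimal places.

power ≈ 0.92

For two equal groups, power = Φ(d·√(n/2) − z_{α/2}).
d·√(n/2) = 0.64 × √(77/2) = 0.64 × 6.205 = 3.971.
z_β = 3.971 − 2.576 = 1.395.
Power = Φ(1.395) = 0.919.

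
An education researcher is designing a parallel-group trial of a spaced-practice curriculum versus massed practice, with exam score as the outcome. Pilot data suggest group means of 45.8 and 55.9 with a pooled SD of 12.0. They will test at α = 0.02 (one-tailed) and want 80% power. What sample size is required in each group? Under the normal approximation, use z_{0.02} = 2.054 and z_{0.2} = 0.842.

Cohen's d = |M₁ − M₂| / SD_pooled = |45.8 − 55.9| / 12.0 = 10.1 / 12.0 = 0.842.
For two independent groups with equal n: n = 2·((z_{α} + z_β) / d)².
z_{α} + z_β = 2.054 + 0.842 = 2.896.
n = 2 × (2.896 / 0.842)² = 2 × 3.439² = 2 × 11.83 = 23.7.
Round up to the next whole participant.

n = 24 per group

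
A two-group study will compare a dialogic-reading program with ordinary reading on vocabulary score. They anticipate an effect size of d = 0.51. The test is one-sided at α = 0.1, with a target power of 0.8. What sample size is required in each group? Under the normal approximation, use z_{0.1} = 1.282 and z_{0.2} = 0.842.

n = 35 per group

For two independent groups with equal n: n = 2·((z_{α} + z_β) / d)².
z_{α} + z_β = 1.282 + 0.842 = 2.124.
n = 2 × (2.124 / 0.51)² = 2 × 4.165² = 2 × 17.34 = 34.7.
Round up to the next whole participant.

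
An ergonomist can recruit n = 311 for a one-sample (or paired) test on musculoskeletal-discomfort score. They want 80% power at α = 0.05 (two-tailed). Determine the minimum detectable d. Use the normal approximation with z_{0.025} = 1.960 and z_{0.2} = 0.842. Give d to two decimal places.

For a single sample (or paired design) of n = 311: d_min = (z_{α/2} + z_β)/√n.
z-sum = 1.960 + 0.842 = 2.802.
d_min = 2.802 / √311 = 2.802 / 17.635 = 0.159.

d_min ≈ 0.16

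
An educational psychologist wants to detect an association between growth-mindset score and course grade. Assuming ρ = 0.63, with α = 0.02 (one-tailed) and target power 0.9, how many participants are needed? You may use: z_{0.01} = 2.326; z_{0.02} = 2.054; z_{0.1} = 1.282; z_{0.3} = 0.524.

Fisher's z: C = ½·ln((1+r)/(1−r)) = ½·ln(4.4054) = 0.7414.
n = ((z_{α} + z_β)/C)² + 3.
(2.054 + 1.282) / 0.7414 = 3.336 / 0.7414 = 4.500.
n = 4.500² + 3 = 20.25 + 3 = 23.2.
Round up.

n = 24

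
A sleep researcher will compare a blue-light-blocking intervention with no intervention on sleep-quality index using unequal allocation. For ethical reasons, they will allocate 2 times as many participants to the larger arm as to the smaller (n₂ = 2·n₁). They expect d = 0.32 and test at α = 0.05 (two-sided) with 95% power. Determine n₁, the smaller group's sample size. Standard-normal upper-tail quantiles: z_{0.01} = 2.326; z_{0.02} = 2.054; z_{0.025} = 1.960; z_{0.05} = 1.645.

n₁ = 191

With allocation ratio k = n₂/n₁ = 2, Var(x̄₁−x̄₂) = σ²(1/n₁ + 1/(k·n₁)) = σ²·(k+1)/(k·n₁).
So n₁ = (1 + 1/k)·((z_{α/2} + z_β)/d)² = 1.500 × (3.605/0.32)².
n₁ = 1.500 × 126.91 = 190.4.
Round up: n₁ = 191, giving n₂ = 2 × 191 = 382.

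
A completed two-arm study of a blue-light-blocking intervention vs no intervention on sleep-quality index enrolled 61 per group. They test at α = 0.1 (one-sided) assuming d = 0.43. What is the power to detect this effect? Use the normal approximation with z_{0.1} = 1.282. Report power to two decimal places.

power ≈ 0.86

For two equal groups, power = Φ(d·√(n/2) − z_{α}).
d·√(n/2) = 0.43 × √(61/2) = 0.43 × 5.523 = 2.375.
z_β = 2.375 − 1.282 = 1.093.
Power = Φ(1.093) = 0.863.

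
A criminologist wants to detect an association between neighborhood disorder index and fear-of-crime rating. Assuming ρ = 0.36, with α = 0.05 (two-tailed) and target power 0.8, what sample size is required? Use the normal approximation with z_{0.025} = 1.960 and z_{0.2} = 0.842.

n = 59

Fisher's z: C = ½·ln((1+r)/(1−r)) = ½·ln(2.1250) = 0.3769.
n = ((z_{α/2} + z_β)/C)² + 3.
(1.960 + 0.842) / 0.3769 = 2.802 / 0.3769 = 7.434.
n = 7.434² + 3 = 55.27 + 3 = 58.3.
Round up.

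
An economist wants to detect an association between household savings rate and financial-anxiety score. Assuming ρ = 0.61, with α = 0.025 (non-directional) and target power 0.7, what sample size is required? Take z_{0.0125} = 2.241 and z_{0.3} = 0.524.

Fisher's z: C = ½·ln((1+r)/(1−r)) = ½·ln(4.1282) = 0.7089.
n = ((z_{α/2} + z_β)/C)² + 3.
(2.241 + 0.524) / 0.7089 = 2.765 / 0.7089 = 3.900.
n = 3.900² + 3 = 15.21 + 3 = 18.2.
Round up.

n = 19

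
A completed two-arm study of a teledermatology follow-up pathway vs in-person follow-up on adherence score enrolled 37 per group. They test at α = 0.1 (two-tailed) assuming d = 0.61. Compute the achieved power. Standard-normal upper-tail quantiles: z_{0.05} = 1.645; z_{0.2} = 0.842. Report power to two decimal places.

For two equal groups, power = Φ(d·√(n/2) − z_{α/2}).
d·√(n/2) = 0.61 × √(37/2) = 0.61 × 4.301 = 2.624.
z_β = 2.624 − 1.645 = 0.979.
Power = Φ(0.979) = 0.836.

power ≈ 0.84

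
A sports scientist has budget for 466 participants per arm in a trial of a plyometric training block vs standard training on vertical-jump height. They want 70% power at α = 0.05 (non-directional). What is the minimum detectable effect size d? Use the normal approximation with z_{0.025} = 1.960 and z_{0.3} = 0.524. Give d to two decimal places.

d_min ≈ 0.16

For two independent groups of n = 466 each: d_min = (z_{α/2} + z_β)·√(2/n).
z-sum = 1.960 + 0.524 = 2.484.
d_min = 2.484 × √(2/466) = 2.484 × 0.0655 = 0.163.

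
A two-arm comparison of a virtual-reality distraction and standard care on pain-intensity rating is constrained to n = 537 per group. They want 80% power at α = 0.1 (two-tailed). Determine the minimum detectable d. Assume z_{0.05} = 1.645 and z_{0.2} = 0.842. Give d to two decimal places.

d_min ≈ 0.15

For two independent groups of n = 537 each: d_min = (z_{α/2} + z_β)·√(2/n).
z-sum = 1.645 + 0.842 = 2.487.
d_min = 2.487 × √(2/537) = 2.487 × 0.0610 = 0.152.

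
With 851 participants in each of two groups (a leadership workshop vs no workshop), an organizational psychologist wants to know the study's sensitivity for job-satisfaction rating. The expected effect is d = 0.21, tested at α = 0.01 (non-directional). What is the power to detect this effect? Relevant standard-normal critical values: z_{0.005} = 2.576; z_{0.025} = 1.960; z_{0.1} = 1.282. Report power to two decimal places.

power ≈ 0.96

For two equal groups, power = Φ(d·√(n/2) − z_{α/2}).
d·√(n/2) = 0.21 × √(851/2) = 0.21 × 20.628 = 4.332.
z_β = 4.332 − 2.576 = 1.756.
Power = Φ(1.756) = 0.960.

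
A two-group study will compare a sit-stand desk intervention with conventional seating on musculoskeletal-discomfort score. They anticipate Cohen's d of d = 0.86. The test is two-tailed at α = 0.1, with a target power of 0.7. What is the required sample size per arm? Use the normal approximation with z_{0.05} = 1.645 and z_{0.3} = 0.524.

For two independent groups with equal n: n = 2·((z_{α/2} + z_β) / d)².
z_{α/2} + z_β = 1.645 + 0.524 = 2.169.
n = 2 × (2.169 / 0.86)² = 2 × 2.522² = 2 × 6.36 = 12.7.
Round up to the next whole participant.

n = 13 per group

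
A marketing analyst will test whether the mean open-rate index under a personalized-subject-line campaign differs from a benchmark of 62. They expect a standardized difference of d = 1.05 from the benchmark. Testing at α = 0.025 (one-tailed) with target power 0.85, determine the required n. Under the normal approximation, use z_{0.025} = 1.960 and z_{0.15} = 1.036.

For a one-sample test: n = ((z_{α} + z_β) / d)².
z_{α} + z_β = 1.960 + 1.036 = 2.996.
n = (2.996 / 1.05)² = 2.853² = 8.14.
Round up.

n = 9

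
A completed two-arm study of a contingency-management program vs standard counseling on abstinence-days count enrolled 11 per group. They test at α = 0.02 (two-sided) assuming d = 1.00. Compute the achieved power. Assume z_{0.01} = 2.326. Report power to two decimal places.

power ≈ 0.51

For two equal groups, power = Φ(d·√(n/2) − z_{α/2}).
d·√(n/2) = 1.00 × √(11/2) = 1.00 × 2.345 = 2.345.
z_β = 2.345 − 2.326 = 0.019.
Power = Φ(0.019) = 0.508.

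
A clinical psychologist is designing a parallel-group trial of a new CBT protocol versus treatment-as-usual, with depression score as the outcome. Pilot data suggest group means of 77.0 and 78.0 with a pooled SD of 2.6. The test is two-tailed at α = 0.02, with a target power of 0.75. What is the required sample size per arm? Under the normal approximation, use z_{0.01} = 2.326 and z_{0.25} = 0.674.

Cohen's d = |M₁ − M₂| / SD_pooled = |77.0 − 78.0| / 2.6 = 1.0 / 2.6 = 0.385.
For two independent groups with equal n: n = 2·((z_{α/2} + z_β) / d)².
z_{α/2} + z_β = 2.326 + 0.674 = 3.000.
n = 2 × (3.000 / 0.385)² = 2 × 7.792² = 2 × 60.72 = 121.4.
Round up to the next whole participant.

n = 122 per group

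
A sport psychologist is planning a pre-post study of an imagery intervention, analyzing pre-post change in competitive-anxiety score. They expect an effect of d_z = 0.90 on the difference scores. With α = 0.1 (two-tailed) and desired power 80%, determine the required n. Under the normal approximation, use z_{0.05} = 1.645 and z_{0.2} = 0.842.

n = 8 pairs

For a paired (one-sample on differences) test: n = ((z_{α/2} + z_β) / d)².
z_{α/2} + z_β = 1.645 + 0.842 = 2.487.
n = (2.487 / 0.90)² = 2.763² = 7.64.
Round up.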